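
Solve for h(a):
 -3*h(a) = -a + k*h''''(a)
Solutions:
 h(a) = C1*exp(-3^(1/4)*a*(-1/k)^(1/4)) + C2*exp(3^(1/4)*a*(-1/k)^(1/4)) + C3*exp(-3^(1/4)*I*a*(-1/k)^(1/4)) + C4*exp(3^(1/4)*I*a*(-1/k)^(1/4)) + a/3


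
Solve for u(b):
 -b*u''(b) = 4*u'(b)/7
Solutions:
 u(b) = C1 + C2*b^(3/7)


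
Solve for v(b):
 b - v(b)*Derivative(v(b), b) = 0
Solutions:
 v(b) = -sqrt(C1 + b^2)
 v(b) = sqrt(C1 + b^2)


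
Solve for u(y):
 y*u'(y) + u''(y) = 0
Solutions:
 u(y) = C1 + C2*erf(sqrt(2)*y/2)


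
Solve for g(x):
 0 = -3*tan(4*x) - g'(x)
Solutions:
 g(x) = C1 + 3*log(cos(4*x))/4


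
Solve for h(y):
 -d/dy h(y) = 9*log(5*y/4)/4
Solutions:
 h(y) = C1 - 9*y*log(y)/4 - 9*y*log(5)/4 + 9*y/4 + 9*y*log(2)/2


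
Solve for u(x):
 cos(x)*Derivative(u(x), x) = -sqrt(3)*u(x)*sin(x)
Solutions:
 u(x) = C1*cos(x)^(sqrt(3))


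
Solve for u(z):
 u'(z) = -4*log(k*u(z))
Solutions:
 li(k*u(z))/k = C1 - 4*z


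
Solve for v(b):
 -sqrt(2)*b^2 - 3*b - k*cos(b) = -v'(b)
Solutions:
 v(b) = C1 + sqrt(2)*b^3/3 + 3*b^2/2 + k*sin(b)


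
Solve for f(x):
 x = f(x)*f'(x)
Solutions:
 f(x) = -sqrt(C1 + x^2)
 f(x) = sqrt(C1 + x^2)


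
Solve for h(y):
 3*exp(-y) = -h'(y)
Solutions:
 h(y) = C1 + 3*exp(-y)


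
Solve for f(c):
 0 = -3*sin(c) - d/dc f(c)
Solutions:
 f(c) = C1 + 3*cos(c)


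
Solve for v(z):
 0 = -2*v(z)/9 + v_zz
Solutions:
 v(z) = C1*exp(-sqrt(2)*z/3) + C2*exp(sqrt(2)*z/3)


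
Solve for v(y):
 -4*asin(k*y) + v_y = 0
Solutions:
 v(y) = C1 + 4*Piecewise((y*asin(k*y) + sqrt(-k^2*y^2 + 1)/k, Ne(k, 0)), (0, True))


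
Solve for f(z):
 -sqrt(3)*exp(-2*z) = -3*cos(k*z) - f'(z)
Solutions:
 f(z) = C1 - sqrt(3)*exp(-2*z)/2 - 3*sin(k*z)/k


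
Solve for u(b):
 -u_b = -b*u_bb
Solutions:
 u(b) = C1 + C2*b^2


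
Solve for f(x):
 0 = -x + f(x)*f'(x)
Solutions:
 f(x) = -sqrt(C1 + x^2)
 f(x) = sqrt(C1 + x^2)


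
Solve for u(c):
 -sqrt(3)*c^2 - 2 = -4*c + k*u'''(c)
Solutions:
 u(c) = C1 + C2*c + C3*c^2 - sqrt(3)*c^5/(60*k) + c^4/(6*k) - c^3/(3*k)


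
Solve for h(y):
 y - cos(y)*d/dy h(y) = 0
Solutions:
 h(y) = C1 + Integral(y/cos(y), y)


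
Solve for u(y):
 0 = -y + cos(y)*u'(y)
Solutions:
 u(y) = C1 + Integral(y/cos(y), y)


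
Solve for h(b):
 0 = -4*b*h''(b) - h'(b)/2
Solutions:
 h(b) = C1 + C2*b^(7/8)


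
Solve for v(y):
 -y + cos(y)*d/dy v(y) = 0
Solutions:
 v(y) = C1 + Integral(y/cos(y), y)


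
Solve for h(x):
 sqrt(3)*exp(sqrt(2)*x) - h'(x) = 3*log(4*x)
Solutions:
 h(x) = C1 - 3*x*log(x) + 3*x*(1 - 2*log(2)) + sqrt(6)*exp(sqrt(2)*x)/2


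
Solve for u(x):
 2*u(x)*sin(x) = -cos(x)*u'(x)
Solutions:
 u(x) = C1*cos(x)^2


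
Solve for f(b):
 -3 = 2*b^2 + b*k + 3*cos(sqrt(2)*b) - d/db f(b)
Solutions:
 f(b) = C1 + 2*b^3/3 + b^2*k/2 + 3*b + 3*sqrt(2)*sin(sqrt(2)*b)/2


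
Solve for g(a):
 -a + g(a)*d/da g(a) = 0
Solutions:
 g(a) = -sqrt(C1 + a^2)
 g(a) = sqrt(C1 + a^2)


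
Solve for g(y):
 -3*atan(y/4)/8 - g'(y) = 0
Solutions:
 g(y) = C1 - 3*y*atan(y/4)/8 + 3*log(y^2 + 16)/4


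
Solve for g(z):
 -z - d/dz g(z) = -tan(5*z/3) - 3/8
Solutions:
 g(z) = C1 - z^2/2 + 3*z/8 - 3*log(cos(5*z/3))/5


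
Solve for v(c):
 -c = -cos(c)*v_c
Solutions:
 v(c) = C1 + Integral(c/cos(c), c)


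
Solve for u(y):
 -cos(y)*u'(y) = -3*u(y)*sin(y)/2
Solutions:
 u(y) = C1/cos(y)^(3/2)


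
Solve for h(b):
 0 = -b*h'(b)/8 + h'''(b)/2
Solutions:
 h(b) = C1 + Integral(C2*airyai(2^(1/3)*b/2) + C3*airybi(2^(1/3)*b/2), b)


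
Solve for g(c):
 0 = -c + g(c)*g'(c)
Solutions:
 g(c) = -sqrt(C1 + c^2)
 g(c) = sqrt(C1 + c^2)


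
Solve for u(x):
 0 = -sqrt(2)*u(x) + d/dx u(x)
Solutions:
 u(x) = C1*exp(sqrt(2)*x)


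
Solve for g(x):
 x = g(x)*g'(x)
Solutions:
 g(x) = -sqrt(C1 + x^2)
 g(x) = sqrt(C1 + x^2)


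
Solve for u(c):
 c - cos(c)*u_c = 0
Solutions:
 u(c) = C1 + Integral(c/cos(c), c)


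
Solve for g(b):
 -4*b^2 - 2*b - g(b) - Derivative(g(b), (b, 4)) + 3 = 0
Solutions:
 g(b) = -4*b^2 - 2*b + (C1*sin(sqrt(2)*b/2) + C2*cos(sqrt(2)*b/2))*exp(-sqrt(2)*b/2) + (C3*sin(sqrt(2)*b/2) + C4*cos(sqrt(2)*b/2))*exp(sqrt(2)*b/2) + 3


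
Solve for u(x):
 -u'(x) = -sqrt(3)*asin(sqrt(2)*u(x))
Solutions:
 Integral(1/asin(sqrt(2)*_y), (_y, u(x))) = C1 + sqrt(3)*x


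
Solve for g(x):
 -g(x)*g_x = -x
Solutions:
 g(x) = -sqrt(C1 + x^2)
 g(x) = sqrt(C1 + x^2)


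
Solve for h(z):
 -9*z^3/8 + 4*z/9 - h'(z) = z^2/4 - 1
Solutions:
 h(z) = C1 - 9*z^4/32 - z^3/12 + 2*z^2/9 + z


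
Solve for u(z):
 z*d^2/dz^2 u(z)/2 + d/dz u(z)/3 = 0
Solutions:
 u(z) = C1 + C2*z^(1/3)


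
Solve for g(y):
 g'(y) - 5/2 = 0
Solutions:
 g(y) = C1 + 5*y/2


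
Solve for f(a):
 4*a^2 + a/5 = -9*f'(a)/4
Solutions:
 f(a) = C1 - 16*a^3/27 - 2*a^2/45


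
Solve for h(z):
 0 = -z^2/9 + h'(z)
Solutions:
 h(z) = C1 + z^3/27


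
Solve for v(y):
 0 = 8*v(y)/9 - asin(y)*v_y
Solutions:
 v(y) = C1*exp(8*Integral(1/asin(y), y)/9)


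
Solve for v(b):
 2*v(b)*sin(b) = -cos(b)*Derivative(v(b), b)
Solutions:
 v(b) = C1*cos(b)^2


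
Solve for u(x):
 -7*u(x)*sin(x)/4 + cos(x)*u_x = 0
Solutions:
 u(x) = C1/cos(x)^(7/4)


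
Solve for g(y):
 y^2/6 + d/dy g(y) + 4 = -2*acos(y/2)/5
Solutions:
 g(y) = C1 - y^3/18 - 2*y*acos(y/2)/5 - 4*y + 2*sqrt(4 - y^2)/5


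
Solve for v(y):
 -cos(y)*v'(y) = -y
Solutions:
 v(y) = C1 + Integral(y/cos(y), y)


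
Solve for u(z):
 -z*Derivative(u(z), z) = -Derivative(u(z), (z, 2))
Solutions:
 u(z) = C1 + C2*erfi(sqrt(2)*z/2)


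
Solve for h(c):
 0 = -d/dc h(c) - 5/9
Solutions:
 h(c) = C1 - 5*c/9


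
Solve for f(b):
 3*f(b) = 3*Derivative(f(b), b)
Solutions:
 f(b) = C1*exp(b)


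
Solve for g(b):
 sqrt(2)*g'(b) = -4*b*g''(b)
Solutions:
 g(b) = C1 + C2*b^(1 - sqrt(2)/4)


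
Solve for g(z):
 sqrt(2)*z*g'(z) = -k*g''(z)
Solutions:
 g(z) = C1 + C2*sqrt(k)*erf(2^(3/4)*z*sqrt(1/k)/2)


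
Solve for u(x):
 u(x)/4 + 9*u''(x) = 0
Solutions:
 u(x) = C1*sin(x/6) + C2*cos(x/6)


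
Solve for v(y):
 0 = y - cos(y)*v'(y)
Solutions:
 v(y) = C1 + Integral(y/cos(y), y)


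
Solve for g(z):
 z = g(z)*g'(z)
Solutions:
 g(z) = -sqrt(C1 + z^2)
 g(z) = sqrt(C1 + z^2)


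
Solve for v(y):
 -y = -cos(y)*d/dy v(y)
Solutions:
 v(y) = C1 + Integral(y/cos(y), y)


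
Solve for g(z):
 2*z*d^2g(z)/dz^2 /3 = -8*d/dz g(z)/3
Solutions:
 g(z) = C1 + C2/z^3


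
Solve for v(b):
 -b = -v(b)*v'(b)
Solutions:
 v(b) = -sqrt(C1 + b^2)
 v(b) = sqrt(C1 + b^2)


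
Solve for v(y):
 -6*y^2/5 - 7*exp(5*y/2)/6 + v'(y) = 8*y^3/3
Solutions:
 v(y) = C1 + 2*y^4/3 + 2*y^3/5 + 7*exp(5*y/2)/15


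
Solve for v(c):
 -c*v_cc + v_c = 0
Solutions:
 v(c) = C1 + C2*c^2


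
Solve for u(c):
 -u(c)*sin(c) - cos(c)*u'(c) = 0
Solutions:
 u(c) = C1*cos(c)


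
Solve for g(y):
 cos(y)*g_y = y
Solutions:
 g(y) = C1 + Integral(y/cos(y), y)


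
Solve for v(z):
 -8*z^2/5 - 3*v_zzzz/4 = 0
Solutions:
 v(z) = C1 + C2*z + C3*z^2 + C4*z^3 - 4*z^6/675


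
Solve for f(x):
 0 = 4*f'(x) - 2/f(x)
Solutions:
 f(x) = -sqrt(C1 + x)
 f(x) = sqrt(C1 + x)


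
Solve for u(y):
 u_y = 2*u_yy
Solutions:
 u(y) = C1 + C2*exp(y/2)


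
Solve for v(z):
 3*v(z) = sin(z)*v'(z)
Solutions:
 v(z) = C1*(cos(z) - 1)^(3/2)/(cos(z) + 1)^(3/2)


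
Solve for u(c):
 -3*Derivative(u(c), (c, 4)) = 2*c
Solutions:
 u(c) = C1 + C2*c + C3*c^2 + C4*c^3 - c^5/180


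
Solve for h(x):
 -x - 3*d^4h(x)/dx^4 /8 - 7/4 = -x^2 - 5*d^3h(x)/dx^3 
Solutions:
 h(x) = C1 + C2*x + C3*x^2 + C4*exp(40*x/3) - x^5/300 + 17*x^4/2400 + 1451*x^3/24000


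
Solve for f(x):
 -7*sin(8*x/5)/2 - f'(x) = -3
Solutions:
 f(x) = C1 + 3*x + 35*cos(8*x/5)/16


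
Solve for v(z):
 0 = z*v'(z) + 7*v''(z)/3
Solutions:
 v(z) = C1 + C2*erf(sqrt(42)*z/14)


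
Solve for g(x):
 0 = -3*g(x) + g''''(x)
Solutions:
 g(x) = C1*exp(-3^(1/4)*x) + C2*exp(3^(1/4)*x) + C3*sin(3^(1/4)*x) + C4*cos(3^(1/4)*x)


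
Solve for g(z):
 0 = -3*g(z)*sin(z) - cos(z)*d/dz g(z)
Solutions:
 g(z) = C1*cos(z)^3


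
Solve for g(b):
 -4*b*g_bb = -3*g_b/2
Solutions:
 g(b) = C1 + C2*b^(11/8)


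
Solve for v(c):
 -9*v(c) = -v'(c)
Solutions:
 v(c) = C1*exp(9*c)


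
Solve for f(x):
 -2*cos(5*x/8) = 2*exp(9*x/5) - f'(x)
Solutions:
 f(x) = C1 + 10*exp(9*x/5)/9 + 16*sin(5*x/8)/5


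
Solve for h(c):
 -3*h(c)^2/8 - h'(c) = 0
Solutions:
 h(c) = 8/(C1 + 3*c)


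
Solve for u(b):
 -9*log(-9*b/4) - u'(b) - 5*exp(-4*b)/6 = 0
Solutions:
 u(b) = C1 - 9*b*log(-b) + 9*b*(-2*log(3) + 1 + 2*log(2)) + 5*exp(-4*b)/24


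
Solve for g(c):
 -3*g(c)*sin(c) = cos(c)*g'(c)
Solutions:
 g(c) = C1*cos(c)^3


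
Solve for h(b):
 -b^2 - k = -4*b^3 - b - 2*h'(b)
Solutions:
 h(b) = C1 - b^4/2 + b^3/6 - b^2/4 + b*k/2


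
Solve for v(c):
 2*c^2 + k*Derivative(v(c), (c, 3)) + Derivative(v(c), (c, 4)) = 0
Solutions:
 v(c) = C1 + C2*c + C3*c^2 + C4*exp(-c*k) - c^5/(30*k) + c^4/(6*k^2) - 2*c^3/(3*k^3)


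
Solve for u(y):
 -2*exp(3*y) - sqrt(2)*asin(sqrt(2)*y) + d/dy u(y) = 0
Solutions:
 u(y) = C1 + sqrt(2)*(y*asin(sqrt(2)*y) + sqrt(2)*sqrt(1 - 2*y^2)/2) + 2*exp(3*y)/3


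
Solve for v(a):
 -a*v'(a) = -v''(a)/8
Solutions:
 v(a) = C1 + C2*erfi(2*a)


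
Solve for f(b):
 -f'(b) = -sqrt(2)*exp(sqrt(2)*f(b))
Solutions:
 f(b) = sqrt(2)*(2*log(-1/(C1 + sqrt(2)*b)) - log(2))/4


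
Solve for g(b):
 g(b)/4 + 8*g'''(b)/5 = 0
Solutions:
 g(b) = C3*exp(-10^(1/3)*b/4) + (C1*sin(10^(1/3)*sqrt(3)*b/8) + C2*cos(10^(1/3)*sqrt(3)*b/8))*exp(10^(1/3)*b/8)


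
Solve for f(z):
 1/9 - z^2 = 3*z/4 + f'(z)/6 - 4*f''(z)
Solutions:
 f(z) = C1 + C2*exp(z/24) - 2*z^3 - 585*z^2/4 - 21058*z/3


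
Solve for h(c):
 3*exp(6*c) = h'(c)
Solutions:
 h(c) = C1 + exp(6*c)/2


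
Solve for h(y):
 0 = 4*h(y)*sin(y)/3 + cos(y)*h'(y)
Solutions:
 h(y) = C1*cos(y)^(4/3)


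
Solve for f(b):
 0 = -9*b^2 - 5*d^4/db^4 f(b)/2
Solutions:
 f(b) = C1 + C2*b + C3*b^2 + C4*b^3 - b^6/100


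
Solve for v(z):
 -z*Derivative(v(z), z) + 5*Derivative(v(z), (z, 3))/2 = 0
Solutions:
 v(z) = C1 + Integral(C2*airyai(2^(1/3)*5^(2/3)*z/5) + C3*airybi(2^(1/3)*5^(2/3)*z/5), z)


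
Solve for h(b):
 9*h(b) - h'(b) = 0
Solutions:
 h(b) = C1*exp(9*b)


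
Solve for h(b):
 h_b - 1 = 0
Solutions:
 h(b) = C1 + b


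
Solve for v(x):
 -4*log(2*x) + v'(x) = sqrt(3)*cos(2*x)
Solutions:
 v(x) = C1 + 4*x*log(x) - 4*x + 4*x*log(2) + sqrt(3)*sin(2*x)/2


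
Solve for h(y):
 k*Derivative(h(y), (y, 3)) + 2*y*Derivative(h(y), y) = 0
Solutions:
 h(y) = C1 + Integral(C2*airyai(2^(1/3)*y*(-1/k)^(1/3)) + C3*airybi(2^(1/3)*y*(-1/k)^(1/3)), y)


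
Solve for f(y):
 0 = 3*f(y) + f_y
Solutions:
 f(y) = C1*exp(-3*y)


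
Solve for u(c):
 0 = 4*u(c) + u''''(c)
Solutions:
 u(c) = (C1*sin(c) + C2*cos(c))*exp(-c) + (C3*sin(c) + C4*cos(c))*exp(c)


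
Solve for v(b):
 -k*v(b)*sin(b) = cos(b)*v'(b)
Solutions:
 v(b) = C1*exp(k*log(cos(b)))


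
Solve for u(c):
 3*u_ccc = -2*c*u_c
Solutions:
 u(c) = C1 + Integral(C2*airyai(-2^(1/3)*3^(2/3)*c/3) + C3*airybi(-2^(1/3)*3^(2/3)*c/3), c)


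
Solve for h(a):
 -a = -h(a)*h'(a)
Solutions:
 h(a) = -sqrt(C1 + a^2)
 h(a) = sqrt(C1 + a^2)


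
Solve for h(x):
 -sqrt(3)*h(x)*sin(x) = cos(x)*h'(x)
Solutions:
 h(x) = C1*cos(x)^(sqrt(3))


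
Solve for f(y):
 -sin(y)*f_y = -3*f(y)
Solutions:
 f(y) = C1*(cos(y) - 1)^(3/2)/(cos(y) + 1)^(3/2)


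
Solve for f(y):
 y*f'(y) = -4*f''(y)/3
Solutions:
 f(y) = C1 + C2*erf(sqrt(6)*y/4)


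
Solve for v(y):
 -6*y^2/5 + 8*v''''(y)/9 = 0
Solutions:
 v(y) = C1 + C2*y + C3*y^2 + C4*y^3 + 3*y^6/800


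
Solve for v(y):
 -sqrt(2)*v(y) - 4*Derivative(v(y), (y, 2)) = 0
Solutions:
 v(y) = C1*sin(2^(1/4)*y/2) + C2*cos(2^(1/4)*y/2)


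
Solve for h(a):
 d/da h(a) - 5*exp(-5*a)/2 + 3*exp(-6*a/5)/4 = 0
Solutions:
 h(a) = C1 - exp(-5*a)/2 + 5*exp(-6*a/5)/8


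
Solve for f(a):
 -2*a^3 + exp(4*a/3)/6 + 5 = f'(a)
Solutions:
 f(a) = C1 - a^4/2 + 5*a + exp(4*a/3)/8


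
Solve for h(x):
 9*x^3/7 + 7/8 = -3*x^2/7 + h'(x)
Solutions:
 h(x) = C1 + 9*x^4/28 + x^3/7 + 7*x/8


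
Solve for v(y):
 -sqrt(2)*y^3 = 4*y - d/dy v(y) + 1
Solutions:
 v(y) = C1 + sqrt(2)*y^4/4 + 2*y^2 + y


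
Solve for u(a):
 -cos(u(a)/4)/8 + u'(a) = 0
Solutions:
 -a/8 - 2*log(sin(u(a)/4) - 1) + 2*log(sin(u(a)/4) + 1) = C1


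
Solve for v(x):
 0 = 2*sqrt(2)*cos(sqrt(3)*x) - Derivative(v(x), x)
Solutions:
 v(x) = C1 + 2*sqrt(6)*sin(sqrt(3)*x)/3


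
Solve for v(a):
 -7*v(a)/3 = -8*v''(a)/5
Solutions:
 v(a) = C1*exp(-sqrt(210)*a/12) + C2*exp(sqrt(210)*a/12)


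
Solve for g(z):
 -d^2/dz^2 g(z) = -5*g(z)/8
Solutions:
 g(z) = C1*exp(-sqrt(10)*z/4) + C2*exp(sqrt(10)*z/4)


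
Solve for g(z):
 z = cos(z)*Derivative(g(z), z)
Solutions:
 g(z) = C1 + Integral(z/cos(z), z)


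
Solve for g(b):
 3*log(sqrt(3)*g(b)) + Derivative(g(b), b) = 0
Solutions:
 2*Integral(1/(2*log(_y) + log(3)), (_y, g(b)))/3 = C1 - b


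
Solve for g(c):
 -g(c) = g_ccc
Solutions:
 g(c) = C3*exp(-c) + (C1*sin(sqrt(3)*c/2) + C2*cos(sqrt(3)*c/2))*exp(c/2)


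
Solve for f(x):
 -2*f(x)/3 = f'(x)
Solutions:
 f(x) = C1*exp(-2*x/3)


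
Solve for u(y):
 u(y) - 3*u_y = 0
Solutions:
 u(y) = C1*exp(y/3)


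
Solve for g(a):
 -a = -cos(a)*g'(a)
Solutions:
 g(a) = C1 + Integral(a/cos(a), a)


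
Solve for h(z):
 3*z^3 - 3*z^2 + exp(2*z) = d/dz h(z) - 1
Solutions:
 h(z) = C1 + 3*z^4/4 - z^3 + z + exp(2*z)/2


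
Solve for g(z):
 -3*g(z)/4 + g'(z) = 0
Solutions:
 g(z) = C1*exp(3*z/4)


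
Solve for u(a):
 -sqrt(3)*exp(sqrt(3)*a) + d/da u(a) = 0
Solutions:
 u(a) = C1 + exp(sqrt(3)*a)


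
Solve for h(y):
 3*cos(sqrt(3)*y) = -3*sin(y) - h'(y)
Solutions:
 h(y) = C1 - sqrt(3)*sin(sqrt(3)*y) + 3*cos(y)


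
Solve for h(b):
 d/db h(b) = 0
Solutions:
 h(b) = C1


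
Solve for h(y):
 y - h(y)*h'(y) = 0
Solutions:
 h(y) = -sqrt(C1 + y^2)
 h(y) = sqrt(C1 + y^2)


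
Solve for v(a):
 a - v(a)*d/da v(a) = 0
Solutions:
 v(a) = -sqrt(C1 + a^2)
 v(a) = sqrt(C1 + a^2)


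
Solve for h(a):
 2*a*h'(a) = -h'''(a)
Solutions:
 h(a) = C1 + Integral(C2*airyai(-2^(1/3)*a) + C3*airybi(-2^(1/3)*a), a)


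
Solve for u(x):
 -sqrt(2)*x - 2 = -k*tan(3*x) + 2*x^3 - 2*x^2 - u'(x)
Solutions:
 u(x) = C1 + k*log(cos(3*x))/3 + x^4/2 - 2*x^3/3 + sqrt(2)*x^2/2 + 2*x


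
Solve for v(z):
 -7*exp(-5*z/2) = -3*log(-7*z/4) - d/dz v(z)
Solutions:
 v(z) = C1 - 3*z*log(-z) + 3*z*(-log(7) + 1 + 2*log(2)) - 14*exp(-5*z/2)/5


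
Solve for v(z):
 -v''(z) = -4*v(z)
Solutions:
 v(z) = C1*exp(-2*z) + C2*exp(2*z)


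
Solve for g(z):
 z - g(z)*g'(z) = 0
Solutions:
 g(z) = -sqrt(C1 + z^2)
 g(z) = sqrt(C1 + z^2)


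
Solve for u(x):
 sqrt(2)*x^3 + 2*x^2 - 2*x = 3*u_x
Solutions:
 u(x) = C1 + sqrt(2)*x^4/12 + 2*x^3/9 - x^2/3


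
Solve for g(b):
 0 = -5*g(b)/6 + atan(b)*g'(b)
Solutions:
 g(b) = C1*exp(5*Integral(1/atan(b), b)/6)


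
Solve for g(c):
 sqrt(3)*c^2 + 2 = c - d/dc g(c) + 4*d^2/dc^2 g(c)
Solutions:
 g(c) = C1 + C2*exp(c/4) - sqrt(3)*c^3/3 - 4*sqrt(3)*c^2 + c^2/2 - 32*sqrt(3)*c + 2*c


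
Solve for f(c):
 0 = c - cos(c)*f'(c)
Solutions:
 f(c) = C1 + Integral(c/cos(c), c)


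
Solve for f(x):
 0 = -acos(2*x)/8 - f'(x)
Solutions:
 f(x) = C1 - x*acos(2*x)/8 + sqrt(1 - 4*x^2)/16


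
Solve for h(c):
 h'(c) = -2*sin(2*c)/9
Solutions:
 h(c) = C1 + cos(2*c)/9


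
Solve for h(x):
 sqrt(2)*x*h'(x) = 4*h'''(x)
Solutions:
 h(x) = C1 + Integral(C2*airyai(sqrt(2)*x/2) + C3*airybi(sqrt(2)*x/2), x)


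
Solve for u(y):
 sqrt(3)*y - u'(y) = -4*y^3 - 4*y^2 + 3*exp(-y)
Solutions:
 u(y) = C1 + y^4 + 4*y^3/3 + sqrt(3)*y^2/2 + 3*exp(-y)


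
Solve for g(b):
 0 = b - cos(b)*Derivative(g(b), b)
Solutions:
 g(b) = C1 + Integral(b/cos(b), b)


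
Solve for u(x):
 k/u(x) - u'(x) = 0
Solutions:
 u(x) = -sqrt(C1 + 2*k*x)
 u(x) = sqrt(C1 + 2*k*x)


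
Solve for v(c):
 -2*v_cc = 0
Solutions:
 v(c) = C1 + C2*c


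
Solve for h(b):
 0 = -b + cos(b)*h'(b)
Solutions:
 h(b) = C1 + Integral(b/cos(b), b)


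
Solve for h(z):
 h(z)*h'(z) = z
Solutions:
 h(z) = -sqrt(C1 + z^2)
 h(z) = sqrt(C1 + z^2)


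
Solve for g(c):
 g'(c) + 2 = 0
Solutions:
 g(c) = C1 - 2*c


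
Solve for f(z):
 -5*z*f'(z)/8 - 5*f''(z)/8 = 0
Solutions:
 f(z) = C1 + C2*erf(sqrt(2)*z/2)


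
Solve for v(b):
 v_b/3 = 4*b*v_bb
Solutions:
 v(b) = C1 + C2*b^(13/12)


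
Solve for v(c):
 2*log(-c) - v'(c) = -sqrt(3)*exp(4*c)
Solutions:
 v(c) = C1 + 2*c*log(-c) - 2*c + sqrt(3)*exp(4*c)/4


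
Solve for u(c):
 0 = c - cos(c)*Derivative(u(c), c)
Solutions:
 u(c) = C1 + Integral(c/cos(c), c)


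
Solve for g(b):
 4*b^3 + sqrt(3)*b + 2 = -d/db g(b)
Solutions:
 g(b) = C1 - b^4 - sqrt(3)*b^2/2 - 2*b


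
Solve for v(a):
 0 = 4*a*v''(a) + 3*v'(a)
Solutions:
 v(a) = C1 + C2*a^(1/4)


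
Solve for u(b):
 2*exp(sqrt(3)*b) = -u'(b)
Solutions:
 u(b) = C1 - 2*sqrt(3)*exp(sqrt(3)*b)/3


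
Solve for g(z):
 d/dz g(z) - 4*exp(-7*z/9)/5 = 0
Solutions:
 g(z) = C1 - 36*exp(-7*z/9)/35


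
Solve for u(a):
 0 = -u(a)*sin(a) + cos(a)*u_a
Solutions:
 u(a) = C1/cos(a)


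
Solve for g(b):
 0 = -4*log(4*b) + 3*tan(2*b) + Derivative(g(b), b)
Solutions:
 g(b) = C1 + 4*b*log(b) - 4*b + 8*b*log(2) + 3*log(cos(2*b))/2


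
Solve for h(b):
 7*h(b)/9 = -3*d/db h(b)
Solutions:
 h(b) = C1*exp(-7*b/27)


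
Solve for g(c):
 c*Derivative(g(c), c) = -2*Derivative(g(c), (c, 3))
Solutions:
 g(c) = C1 + Integral(C2*airyai(-2^(2/3)*c/2) + C3*airybi(-2^(2/3)*c/2), c)


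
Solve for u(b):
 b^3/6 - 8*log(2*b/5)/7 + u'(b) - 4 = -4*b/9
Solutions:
 u(b) = C1 - b^4/24 - 2*b^2/9 + 8*b*log(b)/7 - 8*b*log(5)/7 + 8*b*log(2)/7 + 20*b/7


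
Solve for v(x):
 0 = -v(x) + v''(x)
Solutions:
 v(x) = C1*exp(-x) + C2*exp(x)


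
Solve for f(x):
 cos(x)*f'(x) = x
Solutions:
 f(x) = C1 + Integral(x/cos(x), x)


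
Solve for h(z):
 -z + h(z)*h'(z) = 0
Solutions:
 h(z) = -sqrt(C1 + z^2)
 h(z) = sqrt(C1 + z^2)


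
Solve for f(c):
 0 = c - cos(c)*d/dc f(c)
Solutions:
 f(c) = C1 + Integral(c/cos(c), c)


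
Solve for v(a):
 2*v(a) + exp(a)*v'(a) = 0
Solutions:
 v(a) = C1*exp(2*exp(-a))


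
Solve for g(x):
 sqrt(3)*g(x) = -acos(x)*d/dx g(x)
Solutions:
 g(x) = C1*exp(-sqrt(3)*Integral(1/acos(x), x))


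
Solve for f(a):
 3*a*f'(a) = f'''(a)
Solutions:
 f(a) = C1 + Integral(C2*airyai(3^(1/3)*a) + C3*airybi(3^(1/3)*a), a)


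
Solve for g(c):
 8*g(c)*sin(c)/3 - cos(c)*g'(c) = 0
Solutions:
 g(c) = C1/cos(c)^(8/3)


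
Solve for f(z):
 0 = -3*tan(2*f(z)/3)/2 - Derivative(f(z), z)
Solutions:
 f(z) = -3*asin(C1*exp(-z))/2 + 3*pi/2
 f(z) = 3*asin(C1*exp(-z))/2


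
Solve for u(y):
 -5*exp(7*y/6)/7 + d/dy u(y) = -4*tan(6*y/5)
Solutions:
 u(y) = C1 + 30*exp(7*y/6)/49 + 10*log(cos(6*y/5))/3


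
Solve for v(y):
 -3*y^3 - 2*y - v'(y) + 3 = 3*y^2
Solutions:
 v(y) = C1 - 3*y^4/4 - y^3 - y^2 + 3*y


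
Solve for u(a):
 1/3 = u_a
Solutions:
 u(a) = C1 + a/3


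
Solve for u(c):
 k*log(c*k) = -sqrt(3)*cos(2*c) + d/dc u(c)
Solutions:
 u(c) = C1 + c*k*(log(c*k) - 1) + sqrt(3)*sin(2*c)/2


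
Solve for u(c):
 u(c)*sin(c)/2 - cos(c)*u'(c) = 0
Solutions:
 u(c) = C1/sqrt(cos(c))


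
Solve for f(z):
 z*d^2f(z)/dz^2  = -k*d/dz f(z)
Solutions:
 f(z) = C1 + z^(1 - re(k))*(C2*sin(log(z)*Abs(im(k))) + C3*cos(log(z)*im(k)))


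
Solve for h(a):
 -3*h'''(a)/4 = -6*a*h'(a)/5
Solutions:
 h(a) = C1 + Integral(C2*airyai(2*5^(2/3)*a/5) + C3*airybi(2*5^(2/3)*a/5), a)


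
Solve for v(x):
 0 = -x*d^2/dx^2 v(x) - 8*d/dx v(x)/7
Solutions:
 v(x) = C1 + C2/x^(1/7)


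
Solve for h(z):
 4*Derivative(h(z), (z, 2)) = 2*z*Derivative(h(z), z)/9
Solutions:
 h(z) = C1 + C2*erfi(z/6)


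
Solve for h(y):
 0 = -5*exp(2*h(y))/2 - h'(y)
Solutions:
 h(y) = log(-1/(C1 - 5*y))/2
 h(y) = log(-sqrt(1/(C1 + 5*y)))


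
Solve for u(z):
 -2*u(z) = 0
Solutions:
 u(z) = 0


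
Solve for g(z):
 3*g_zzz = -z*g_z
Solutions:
 g(z) = C1 + Integral(C2*airyai(-3^(2/3)*z/3) + C3*airybi(-3^(2/3)*z/3), z)


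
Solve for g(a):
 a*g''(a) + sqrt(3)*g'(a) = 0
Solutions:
 g(a) = C1 + C2*a^(1 - sqrt(3))


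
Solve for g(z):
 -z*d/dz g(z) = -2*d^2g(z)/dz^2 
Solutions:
 g(z) = C1 + C2*erfi(z/2)


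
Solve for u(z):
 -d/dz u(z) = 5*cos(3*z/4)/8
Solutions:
 u(z) = C1 - 5*sin(3*z/4)/6


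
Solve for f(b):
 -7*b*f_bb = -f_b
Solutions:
 f(b) = C1 + C2*b^(8/7)


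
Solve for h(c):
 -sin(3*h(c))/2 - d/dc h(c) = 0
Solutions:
 h(c) = -acos((-C1 - exp(3*c))/(C1 - exp(3*c)))/3 + 2*pi/3
 h(c) = acos((-C1 - exp(3*c))/(C1 - exp(3*c)))/3


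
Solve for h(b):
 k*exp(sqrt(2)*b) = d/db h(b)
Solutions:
 h(b) = C1 + sqrt(2)*k*exp(sqrt(2)*b)/2


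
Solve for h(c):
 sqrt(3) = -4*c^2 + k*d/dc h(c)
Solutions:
 h(c) = C1 + 4*c^3/(3*k) + sqrt(3)*c/k


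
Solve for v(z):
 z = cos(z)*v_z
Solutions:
 v(z) = C1 + Integral(z/cos(z), z)


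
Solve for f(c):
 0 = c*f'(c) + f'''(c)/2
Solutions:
 f(c) = C1 + Integral(C2*airyai(-2^(1/3)*c) + C3*airybi(-2^(1/3)*c), c)


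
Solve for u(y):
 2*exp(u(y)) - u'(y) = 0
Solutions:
 u(y) = log(-1/(C1 + 2*y))


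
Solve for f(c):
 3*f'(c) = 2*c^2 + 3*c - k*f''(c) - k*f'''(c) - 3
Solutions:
 f(c) = C1 + C2*exp(c*(-1 + sqrt(k*(k - 12))/k)/2) + C3*exp(-c*(1 + sqrt(k*(k - 12))/k)/2) + 2*c^3/9 - 2*c^2*k/9 + c^2/2 + 4*c*k^2/27 - 7*c*k/9 - c


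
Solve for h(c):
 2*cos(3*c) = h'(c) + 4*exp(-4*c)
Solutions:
 h(c) = C1 + 2*sin(3*c)/3 + exp(-4*c)


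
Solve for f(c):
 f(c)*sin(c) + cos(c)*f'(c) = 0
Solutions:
 f(c) = C1*cos(c)


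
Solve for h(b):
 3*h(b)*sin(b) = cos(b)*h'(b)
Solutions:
 h(b) = C1/cos(b)^3


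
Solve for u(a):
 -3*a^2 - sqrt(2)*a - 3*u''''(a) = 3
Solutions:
 u(a) = C1 + C2*a + C3*a^2 + C4*a^3 - a^6/360 - sqrt(2)*a^5/360 - a^4/24


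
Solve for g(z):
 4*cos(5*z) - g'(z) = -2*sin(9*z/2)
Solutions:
 g(z) = C1 + 4*sin(5*z)/5 - 4*cos(9*z/2)/9


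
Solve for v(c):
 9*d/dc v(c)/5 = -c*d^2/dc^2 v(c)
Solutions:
 v(c) = C1 + C2/c^(4/5)


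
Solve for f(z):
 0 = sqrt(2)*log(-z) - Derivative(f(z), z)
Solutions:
 f(z) = C1 + sqrt(2)*z*log(-z) - sqrt(2)*z


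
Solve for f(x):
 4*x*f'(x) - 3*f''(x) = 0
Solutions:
 f(x) = C1 + C2*erfi(sqrt(6)*x/3)


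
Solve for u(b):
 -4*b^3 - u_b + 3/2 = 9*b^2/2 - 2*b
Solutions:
 u(b) = C1 - b^4 - 3*b^3/2 + b^2 + 3*b/2


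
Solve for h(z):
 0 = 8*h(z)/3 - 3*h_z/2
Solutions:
 h(z) = C1*exp(16*z/9)


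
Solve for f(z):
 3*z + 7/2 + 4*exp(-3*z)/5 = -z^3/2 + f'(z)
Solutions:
 f(z) = C1 + z^4/8 + 3*z^2/2 + 7*z/2 - 4*exp(-3*z)/15


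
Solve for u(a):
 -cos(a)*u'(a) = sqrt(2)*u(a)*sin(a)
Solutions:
 u(a) = C1*cos(a)^(sqrt(2))


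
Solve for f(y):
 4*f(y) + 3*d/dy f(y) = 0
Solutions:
 f(y) = C1*exp(-4*y/3)


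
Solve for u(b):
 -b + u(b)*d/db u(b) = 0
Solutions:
 u(b) = -sqrt(C1 + b^2)
 u(b) = sqrt(C1 + b^2)


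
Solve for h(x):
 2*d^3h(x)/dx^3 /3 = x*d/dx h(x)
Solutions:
 h(x) = C1 + Integral(C2*airyai(2^(2/3)*3^(1/3)*x/2) + C3*airybi(2^(2/3)*3^(1/3)*x/2), x)


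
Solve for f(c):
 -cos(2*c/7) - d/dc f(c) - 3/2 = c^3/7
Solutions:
 f(c) = C1 - c^4/28 - 3*c/2 - 7*sin(2*c/7)/2


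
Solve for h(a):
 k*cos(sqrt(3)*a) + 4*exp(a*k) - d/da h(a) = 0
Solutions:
 h(a) = C1 + sqrt(3)*k*sin(sqrt(3)*a)/3 + 4*exp(a*k)/k


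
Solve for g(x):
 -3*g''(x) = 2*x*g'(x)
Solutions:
 g(x) = C1 + C2*erf(sqrt(3)*x/3)


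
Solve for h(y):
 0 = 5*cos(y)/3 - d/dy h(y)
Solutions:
 h(y) = C1 + 5*sin(y)/3


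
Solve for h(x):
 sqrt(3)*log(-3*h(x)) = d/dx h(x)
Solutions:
 -sqrt(3)*Integral(1/(log(-_y) + log(3)), (_y, h(x)))/3 = C1 - x


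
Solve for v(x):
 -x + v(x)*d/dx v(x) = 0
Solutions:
 v(x) = -sqrt(C1 + x^2)
 v(x) = sqrt(C1 + x^2)


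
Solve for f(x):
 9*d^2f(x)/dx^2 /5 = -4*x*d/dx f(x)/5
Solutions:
 f(x) = C1 + C2*erf(sqrt(2)*x/3)


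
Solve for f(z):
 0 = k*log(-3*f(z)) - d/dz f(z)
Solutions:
 Integral(1/(log(-_y) + log(3)), (_y, f(z))) = C1 + k*z


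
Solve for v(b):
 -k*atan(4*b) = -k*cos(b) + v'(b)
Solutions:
 v(b) = C1 - k*(b*atan(4*b) - log(16*b^2 + 1)/8 - sin(b))


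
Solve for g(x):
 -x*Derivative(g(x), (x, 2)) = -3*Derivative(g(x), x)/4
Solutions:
 g(x) = C1 + C2*x^(7/4)


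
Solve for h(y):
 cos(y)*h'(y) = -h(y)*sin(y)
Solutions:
 h(y) = C1*cos(y)


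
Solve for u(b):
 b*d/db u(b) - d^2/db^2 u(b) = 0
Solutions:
 u(b) = C1 + C2*erfi(sqrt(2)*b/2)


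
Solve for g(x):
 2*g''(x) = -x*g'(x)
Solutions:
 g(x) = C1 + C2*erf(x/2)


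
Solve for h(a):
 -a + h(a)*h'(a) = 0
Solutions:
 h(a) = -sqrt(C1 + a^2)
 h(a) = sqrt(C1 + a^2)


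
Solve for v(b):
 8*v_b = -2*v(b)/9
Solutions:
 v(b) = C1*exp(-b/36)


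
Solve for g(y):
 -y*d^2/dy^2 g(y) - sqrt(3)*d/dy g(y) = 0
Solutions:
 g(y) = C1 + C2*y^(1 - sqrt(3))


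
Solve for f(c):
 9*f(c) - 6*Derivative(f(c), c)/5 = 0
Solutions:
 f(c) = C1*exp(15*c/2)


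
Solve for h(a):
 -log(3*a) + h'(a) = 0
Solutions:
 h(a) = C1 + a*log(a) - a + a*log(3)


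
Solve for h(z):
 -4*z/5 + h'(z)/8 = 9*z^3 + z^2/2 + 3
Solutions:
 h(z) = C1 + 18*z^4 + 4*z^3/3 + 16*z^2/5 + 24*z


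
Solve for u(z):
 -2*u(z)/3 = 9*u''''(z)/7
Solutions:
 u(z) = (C1*sin(2^(3/4)*21^(1/4)*z/6) + C2*cos(2^(3/4)*21^(1/4)*z/6))*exp(-2^(3/4)*21^(1/4)*z/6) + (C3*sin(2^(3/4)*21^(1/4)*z/6) + C4*cos(2^(3/4)*21^(1/4)*z/6))*exp(2^(3/4)*21^(1/4)*z/6)


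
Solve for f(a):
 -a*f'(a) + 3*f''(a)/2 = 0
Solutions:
 f(a) = C1 + C2*erfi(sqrt(3)*a/3)


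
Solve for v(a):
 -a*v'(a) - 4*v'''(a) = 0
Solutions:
 v(a) = C1 + Integral(C2*airyai(-2^(1/3)*a/2) + C3*airybi(-2^(1/3)*a/2), a)


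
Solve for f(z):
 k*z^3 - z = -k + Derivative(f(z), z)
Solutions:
 f(z) = C1 + k*z^4/4 + k*z - z^2/2


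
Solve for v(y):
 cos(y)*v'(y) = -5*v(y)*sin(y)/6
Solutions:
 v(y) = C1*cos(y)^(5/6)


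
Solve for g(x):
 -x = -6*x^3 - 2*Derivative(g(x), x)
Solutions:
 g(x) = C1 - 3*x^4/4 + x^2/4


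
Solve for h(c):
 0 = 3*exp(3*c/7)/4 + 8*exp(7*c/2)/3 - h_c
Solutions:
 h(c) = C1 + 7*exp(3*c/7)/4 + 16*exp(7*c/2)/21


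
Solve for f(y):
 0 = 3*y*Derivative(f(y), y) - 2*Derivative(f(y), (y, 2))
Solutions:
 f(y) = C1 + C2*erfi(sqrt(3)*y/2)


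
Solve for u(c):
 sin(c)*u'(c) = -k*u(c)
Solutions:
 u(c) = C1*exp(k*(-log(cos(c) - 1) + log(cos(c) + 1))/2)


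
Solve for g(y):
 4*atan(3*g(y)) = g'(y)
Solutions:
 Integral(1/atan(3*_y), (_y, g(y))) = C1 + 4*y


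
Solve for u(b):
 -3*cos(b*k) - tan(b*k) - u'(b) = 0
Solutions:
 u(b) = C1 - Piecewise((-log(cos(b*k))/k, Ne(k, 0)), (0, True)) - 3*Piecewise((sin(b*k)/k, Ne(k, 0)), (b, True))


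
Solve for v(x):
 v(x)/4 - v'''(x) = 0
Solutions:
 v(x) = C3*exp(2^(1/3)*x/2) + (C1*sin(2^(1/3)*sqrt(3)*x/4) + C2*cos(2^(1/3)*sqrt(3)*x/4))*exp(-2^(1/3)*x/4)


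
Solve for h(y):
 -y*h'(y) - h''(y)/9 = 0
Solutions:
 h(y) = C1 + C2*erf(3*sqrt(2)*y/2)


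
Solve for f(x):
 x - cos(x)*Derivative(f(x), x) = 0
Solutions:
 f(x) = C1 + Integral(x/cos(x), x)


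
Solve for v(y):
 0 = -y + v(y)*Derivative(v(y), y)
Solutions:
 v(y) = -sqrt(C1 + y^2)
 v(y) = sqrt(C1 + y^2)


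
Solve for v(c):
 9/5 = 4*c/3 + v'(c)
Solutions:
 v(c) = C1 - 2*c^2/3 + 9*c/5


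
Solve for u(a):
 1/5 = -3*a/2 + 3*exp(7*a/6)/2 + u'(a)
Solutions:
 u(a) = C1 + 3*a^2/4 + a/5 - 9*exp(7*a/6)/7


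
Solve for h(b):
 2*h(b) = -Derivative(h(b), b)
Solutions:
 h(b) = C1*exp(-2*b)


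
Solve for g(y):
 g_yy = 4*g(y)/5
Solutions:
 g(y) = C1*exp(-2*sqrt(5)*y/5) + C2*exp(2*sqrt(5)*y/5)


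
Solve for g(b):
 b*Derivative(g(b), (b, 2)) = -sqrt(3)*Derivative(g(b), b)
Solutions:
 g(b) = C1 + C2*b^(1 - sqrt(3))


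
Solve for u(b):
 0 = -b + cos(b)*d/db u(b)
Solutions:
 u(b) = C1 + Integral(b/cos(b), b)


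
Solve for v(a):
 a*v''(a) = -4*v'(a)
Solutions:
 v(a) = C1 + C2/a^3


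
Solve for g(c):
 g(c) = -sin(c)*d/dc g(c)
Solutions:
 g(c) = C1*sqrt(cos(c) + 1)/sqrt(cos(c) - 1)


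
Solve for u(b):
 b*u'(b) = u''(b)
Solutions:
 u(b) = C1 + C2*erfi(sqrt(2)*b/2)


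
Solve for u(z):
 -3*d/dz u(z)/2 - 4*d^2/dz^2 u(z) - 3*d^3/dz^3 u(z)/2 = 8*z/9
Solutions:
 u(z) = C1 + C2*exp(z*(-4 + sqrt(7))/3) + C3*exp(-z*(sqrt(7) + 4)/3) - 8*z^2/27 + 128*z/81


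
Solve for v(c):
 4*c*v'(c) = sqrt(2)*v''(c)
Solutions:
 v(c) = C1 + C2*erfi(2^(1/4)*c)


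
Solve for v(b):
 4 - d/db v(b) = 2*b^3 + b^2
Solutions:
 v(b) = C1 - b^4/2 - b^3/3 + 4*b


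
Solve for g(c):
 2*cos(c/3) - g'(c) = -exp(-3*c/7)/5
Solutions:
 g(c) = C1 + 6*sin(c/3) - 7*exp(-3*c/7)/15


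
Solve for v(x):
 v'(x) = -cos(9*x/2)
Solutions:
 v(x) = C1 - 2*sin(9*x/2)/9


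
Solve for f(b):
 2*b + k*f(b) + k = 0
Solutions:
 f(b) = (-2*b - k)/k


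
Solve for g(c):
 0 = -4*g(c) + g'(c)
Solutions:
 g(c) = C1*exp(4*c)


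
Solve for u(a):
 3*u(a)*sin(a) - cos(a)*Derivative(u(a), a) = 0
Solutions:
 u(a) = C1/cos(a)^3


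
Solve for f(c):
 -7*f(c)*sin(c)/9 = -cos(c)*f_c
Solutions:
 f(c) = C1/cos(c)^(7/9)


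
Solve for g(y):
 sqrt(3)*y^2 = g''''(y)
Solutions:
 g(y) = C1 + C2*y + C3*y^2 + C4*y^3 + sqrt(3)*y^6/360


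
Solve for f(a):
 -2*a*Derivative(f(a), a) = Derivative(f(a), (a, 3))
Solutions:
 f(a) = C1 + Integral(C2*airyai(-2^(1/3)*a) + C3*airybi(-2^(1/3)*a), a)


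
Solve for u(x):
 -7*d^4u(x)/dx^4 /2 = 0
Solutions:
 u(x) = C1 + C2*x + C3*x^2 + C4*x^3


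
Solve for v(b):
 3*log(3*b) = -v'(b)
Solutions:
 v(b) = C1 - 3*b*log(b) - b*log(27) + 3*b


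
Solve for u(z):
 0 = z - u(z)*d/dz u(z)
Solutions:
 u(z) = -sqrt(C1 + z^2)
 u(z) = sqrt(C1 + z^2)


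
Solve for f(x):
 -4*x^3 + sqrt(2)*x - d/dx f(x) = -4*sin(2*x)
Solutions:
 f(x) = C1 - x^4 + sqrt(2)*x^2/2 - 2*cos(2*x)


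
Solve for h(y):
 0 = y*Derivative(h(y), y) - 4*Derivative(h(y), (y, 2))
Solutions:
 h(y) = C1 + C2*erfi(sqrt(2)*y/4)


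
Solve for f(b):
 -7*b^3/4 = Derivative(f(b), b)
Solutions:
 f(b) = C1 - 7*b^4/16


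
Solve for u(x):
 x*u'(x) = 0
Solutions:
 u(x) = C1


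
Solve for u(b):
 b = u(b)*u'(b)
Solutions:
 u(b) = -sqrt(C1 + b^2)
 u(b) = sqrt(C1 + b^2)


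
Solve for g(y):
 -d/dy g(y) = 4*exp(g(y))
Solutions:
 g(y) = log(1/(C1 + 4*y))


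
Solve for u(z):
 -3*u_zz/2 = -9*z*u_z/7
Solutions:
 u(z) = C1 + C2*erfi(sqrt(21)*z/7)


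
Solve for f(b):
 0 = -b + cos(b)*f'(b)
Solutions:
 f(b) = C1 + Integral(b/cos(b), b)


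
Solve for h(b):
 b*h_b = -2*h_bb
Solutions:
 h(b) = C1 + C2*erf(b/2)


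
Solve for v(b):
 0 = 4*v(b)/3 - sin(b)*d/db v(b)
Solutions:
 v(b) = C1*(cos(b) - 1)^(2/3)/(cos(b) + 1)^(2/3)


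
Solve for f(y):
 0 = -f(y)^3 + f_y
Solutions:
 f(y) = -sqrt(2)*sqrt(-1/(C1 + y))/2
 f(y) = sqrt(2)*sqrt(-1/(C1 + y))/2


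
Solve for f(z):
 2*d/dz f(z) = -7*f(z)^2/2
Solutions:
 f(z) = 4/(C1 + 7*z)


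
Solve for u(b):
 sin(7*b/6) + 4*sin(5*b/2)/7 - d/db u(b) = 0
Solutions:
 u(b) = C1 - 6*cos(7*b/6)/7 - 8*cos(5*b/2)/35


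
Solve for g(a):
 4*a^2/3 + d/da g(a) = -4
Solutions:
 g(a) = C1 - 4*a^3/9 - 4*a


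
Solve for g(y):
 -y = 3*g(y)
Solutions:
 g(y) = -y/3


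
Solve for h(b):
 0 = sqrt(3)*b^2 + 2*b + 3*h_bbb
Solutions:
 h(b) = C1 + C2*b + C3*b^2 - sqrt(3)*b^5/180 - b^4/36


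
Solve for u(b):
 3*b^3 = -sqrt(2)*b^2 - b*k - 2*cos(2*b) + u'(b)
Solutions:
 u(b) = C1 + 3*b^4/4 + sqrt(2)*b^3/3 + b^2*k/2 + sin(2*b)


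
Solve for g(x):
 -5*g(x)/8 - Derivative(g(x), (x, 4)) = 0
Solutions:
 g(x) = (C1*sin(2^(3/4)*5^(1/4)*x/4) + C2*cos(2^(3/4)*5^(1/4)*x/4))*exp(-2^(3/4)*5^(1/4)*x/4) + (C3*sin(2^(3/4)*5^(1/4)*x/4) + C4*cos(2^(3/4)*5^(1/4)*x/4))*exp(2^(3/4)*5^(1/4)*x/4)


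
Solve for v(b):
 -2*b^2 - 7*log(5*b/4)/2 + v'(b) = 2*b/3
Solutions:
 v(b) = C1 + 2*b^3/3 + b^2/3 + 7*b*log(b)/2 - 7*b*log(2) - 7*b/2 + 7*b*log(5)/2


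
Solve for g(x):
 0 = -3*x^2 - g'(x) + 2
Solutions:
 g(x) = C1 - x^3 + 2*x


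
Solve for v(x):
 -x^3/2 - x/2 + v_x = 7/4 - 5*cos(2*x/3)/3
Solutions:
 v(x) = C1 + x^4/8 + x^2/4 + 7*x/4 - 5*sin(2*x/3)/2


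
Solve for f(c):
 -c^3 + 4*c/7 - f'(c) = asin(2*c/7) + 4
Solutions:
 f(c) = C1 - c^4/4 + 2*c^2/7 - c*asin(2*c/7) - 4*c - sqrt(49 - 4*c^2)/2


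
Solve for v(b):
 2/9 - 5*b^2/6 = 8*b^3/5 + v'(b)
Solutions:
 v(b) = C1 - 2*b^4/5 - 5*b^3/18 + 2*b/9


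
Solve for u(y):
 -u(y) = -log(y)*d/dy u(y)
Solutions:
 u(y) = C1*exp(li(y))


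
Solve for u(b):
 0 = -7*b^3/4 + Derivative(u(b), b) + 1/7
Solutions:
 u(b) = C1 + 7*b^4/16 - b/7


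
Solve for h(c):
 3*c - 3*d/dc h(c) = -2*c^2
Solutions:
 h(c) = C1 + 2*c^3/9 + c^2/2


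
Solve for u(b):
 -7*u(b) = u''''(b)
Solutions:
 u(b) = (C1*sin(sqrt(2)*7^(1/4)*b/2) + C2*cos(sqrt(2)*7^(1/4)*b/2))*exp(-sqrt(2)*7^(1/4)*b/2) + (C3*sin(sqrt(2)*7^(1/4)*b/2) + C4*cos(sqrt(2)*7^(1/4)*b/2))*exp(sqrt(2)*7^(1/4)*b/2)


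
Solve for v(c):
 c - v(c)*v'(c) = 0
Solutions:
 v(c) = -sqrt(C1 + c^2)
 v(c) = sqrt(C1 + c^2)


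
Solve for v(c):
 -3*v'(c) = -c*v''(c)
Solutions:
 v(c) = C1 + C2*c^4


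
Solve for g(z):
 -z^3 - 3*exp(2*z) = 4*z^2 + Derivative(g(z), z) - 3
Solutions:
 g(z) = C1 - z^4/4 - 4*z^3/3 + 3*z - 3*exp(2*z)/2


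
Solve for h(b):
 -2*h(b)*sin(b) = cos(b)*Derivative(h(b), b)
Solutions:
 h(b) = C1*cos(b)^2


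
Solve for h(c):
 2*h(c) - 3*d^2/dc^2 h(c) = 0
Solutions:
 h(c) = C1*exp(-sqrt(6)*c/3) + C2*exp(sqrt(6)*c/3)


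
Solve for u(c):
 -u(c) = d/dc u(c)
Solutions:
 u(c) = C1*exp(-c)


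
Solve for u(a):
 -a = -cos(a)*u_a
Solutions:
 u(a) = C1 + Integral(a/cos(a), a)


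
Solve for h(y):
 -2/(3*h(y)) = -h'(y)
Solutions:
 h(y) = -sqrt(C1 + 12*y)/3
 h(y) = sqrt(C1 + 12*y)/3


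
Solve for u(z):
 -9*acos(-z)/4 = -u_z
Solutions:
 u(z) = C1 + 9*z*acos(-z)/4 + 9*sqrt(1 - z^2)/4


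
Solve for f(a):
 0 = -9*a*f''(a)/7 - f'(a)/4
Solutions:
 f(a) = C1 + C2*a^(29/36)


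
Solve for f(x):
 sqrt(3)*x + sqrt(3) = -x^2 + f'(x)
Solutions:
 f(x) = C1 + x^3/3 + sqrt(3)*x^2/2 + sqrt(3)*x


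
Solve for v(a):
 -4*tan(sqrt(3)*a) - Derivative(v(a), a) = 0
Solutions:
 v(a) = C1 + 4*sqrt(3)*log(cos(sqrt(3)*a))/3


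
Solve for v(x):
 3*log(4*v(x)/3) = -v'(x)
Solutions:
 Integral(1/(log(_y) - log(3) + 2*log(2)), (_y, v(x)))/3 = C1 - x


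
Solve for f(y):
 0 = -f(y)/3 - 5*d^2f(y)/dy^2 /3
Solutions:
 f(y) = C1*sin(sqrt(5)*y/5) + C2*cos(sqrt(5)*y/5)


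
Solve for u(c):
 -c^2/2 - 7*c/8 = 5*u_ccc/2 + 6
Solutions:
 u(c) = C1 + C2*c + C3*c^2 - c^5/300 - 7*c^4/480 - 2*c^3/5


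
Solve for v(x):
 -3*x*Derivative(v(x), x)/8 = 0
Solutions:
 v(x) = C1


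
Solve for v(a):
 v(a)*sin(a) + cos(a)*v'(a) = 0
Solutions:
 v(a) = C1*cos(a)


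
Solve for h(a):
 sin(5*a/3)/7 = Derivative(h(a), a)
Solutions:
 h(a) = C1 - 3*cos(5*a/3)/35


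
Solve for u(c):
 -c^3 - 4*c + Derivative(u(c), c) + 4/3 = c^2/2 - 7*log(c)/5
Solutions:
 u(c) = C1 + c^4/4 + c^3/6 + 2*c^2 - 7*c*log(c)/5 + c/15


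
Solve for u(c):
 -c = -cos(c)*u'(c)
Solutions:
 u(c) = C1 + Integral(c/cos(c), c)


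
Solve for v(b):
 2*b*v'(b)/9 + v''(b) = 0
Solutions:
 v(b) = C1 + C2*erf(b/3)


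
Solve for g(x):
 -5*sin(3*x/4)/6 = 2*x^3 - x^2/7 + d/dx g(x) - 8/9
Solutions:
 g(x) = C1 - x^4/2 + x^3/21 + 8*x/9 + 10*cos(3*x/4)/9


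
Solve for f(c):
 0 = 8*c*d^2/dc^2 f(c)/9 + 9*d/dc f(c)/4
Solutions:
 f(c) = C1 + C2/c^(49/32)


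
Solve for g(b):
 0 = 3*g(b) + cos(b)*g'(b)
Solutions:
 g(b) = C1*(sin(b) - 1)^(3/2)/(sin(b) + 1)^(3/2)


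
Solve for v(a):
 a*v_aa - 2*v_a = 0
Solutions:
 v(a) = C1 + C2*a^3


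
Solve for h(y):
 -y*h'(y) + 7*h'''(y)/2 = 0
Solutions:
 h(y) = C1 + Integral(C2*airyai(2^(1/3)*7^(2/3)*y/7) + C3*airybi(2^(1/3)*7^(2/3)*y/7), y)


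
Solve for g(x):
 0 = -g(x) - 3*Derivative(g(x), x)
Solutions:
 g(x) = C1*exp(-x/3)


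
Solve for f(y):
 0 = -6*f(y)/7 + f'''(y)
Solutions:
 f(y) = C3*exp(6^(1/3)*7^(2/3)*y/7) + (C1*sin(2^(1/3)*3^(5/6)*7^(2/3)*y/14) + C2*cos(2^(1/3)*3^(5/6)*7^(2/3)*y/14))*exp(-6^(1/3)*7^(2/3)*y/14)


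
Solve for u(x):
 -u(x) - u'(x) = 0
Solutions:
 u(x) = C1*exp(-x)


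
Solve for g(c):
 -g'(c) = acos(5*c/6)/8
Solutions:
 g(c) = C1 - c*acos(5*c/6)/8 + sqrt(36 - 25*c^2)/40


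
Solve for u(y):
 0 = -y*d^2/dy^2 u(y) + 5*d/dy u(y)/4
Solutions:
 u(y) = C1 + C2*y^(9/4)


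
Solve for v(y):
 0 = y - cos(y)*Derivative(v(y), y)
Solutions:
 v(y) = C1 + Integral(y/cos(y), y)


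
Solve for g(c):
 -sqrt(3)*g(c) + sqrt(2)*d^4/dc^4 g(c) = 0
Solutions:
 g(c) = C1*exp(-2^(7/8)*3^(1/8)*c/2) + C2*exp(2^(7/8)*3^(1/8)*c/2) + C3*sin(2^(7/8)*3^(1/8)*c/2) + C4*cos(2^(7/8)*3^(1/8)*c/2)


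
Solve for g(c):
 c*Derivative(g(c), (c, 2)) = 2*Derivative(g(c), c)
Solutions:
 g(c) = C1 + C2*c^3


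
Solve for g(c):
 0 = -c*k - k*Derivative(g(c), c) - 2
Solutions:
 g(c) = C1 - c^2/2 - 2*c/k


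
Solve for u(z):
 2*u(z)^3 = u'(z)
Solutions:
 u(z) = -sqrt(2)*sqrt(-1/(C1 + 2*z))/2
 u(z) = sqrt(2)*sqrt(-1/(C1 + 2*z))/2


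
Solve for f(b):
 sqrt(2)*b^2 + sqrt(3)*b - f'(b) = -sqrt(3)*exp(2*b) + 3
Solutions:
 f(b) = C1 + sqrt(2)*b^3/3 + sqrt(3)*b^2/2 - 3*b + sqrt(3)*exp(2*b)/2


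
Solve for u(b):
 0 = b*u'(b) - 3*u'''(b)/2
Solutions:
 u(b) = C1 + Integral(C2*airyai(2^(1/3)*3^(2/3)*b/3) + C3*airybi(2^(1/3)*3^(2/3)*b/3), b)


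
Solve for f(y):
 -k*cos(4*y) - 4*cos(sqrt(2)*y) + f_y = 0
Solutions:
 f(y) = C1 + k*sin(4*y)/4 + 2*sqrt(2)*sin(sqrt(2)*y)


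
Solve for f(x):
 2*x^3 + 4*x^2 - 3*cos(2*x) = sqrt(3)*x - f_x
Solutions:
 f(x) = C1 - x^4/2 - 4*x^3/3 + sqrt(3)*x^2/2 + 3*sin(2*x)/2


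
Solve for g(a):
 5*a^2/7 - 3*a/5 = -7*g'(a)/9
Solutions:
 g(a) = C1 - 15*a^3/49 + 27*a^2/70


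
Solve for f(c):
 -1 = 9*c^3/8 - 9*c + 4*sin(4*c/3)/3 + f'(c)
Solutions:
 f(c) = C1 - 9*c^4/32 + 9*c^2/2 - c + cos(4*c/3)


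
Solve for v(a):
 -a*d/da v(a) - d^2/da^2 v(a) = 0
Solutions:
 v(a) = C1 + C2*erf(sqrt(2)*a/2)


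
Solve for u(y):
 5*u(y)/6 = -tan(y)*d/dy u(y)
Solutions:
 u(y) = C1/sin(y)^(5/6)


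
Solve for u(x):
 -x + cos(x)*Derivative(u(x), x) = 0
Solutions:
 u(x) = C1 + Integral(x/cos(x), x)


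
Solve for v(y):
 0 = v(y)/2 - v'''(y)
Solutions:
 v(y) = C3*exp(2^(2/3)*y/2) + (C1*sin(2^(2/3)*sqrt(3)*y/4) + C2*cos(2^(2/3)*sqrt(3)*y/4))*exp(-2^(2/3)*y/4)


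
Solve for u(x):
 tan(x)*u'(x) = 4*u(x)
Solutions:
 u(x) = C1*sin(x)^4


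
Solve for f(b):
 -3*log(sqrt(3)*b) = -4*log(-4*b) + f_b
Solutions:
 f(b) = C1 + b*log(b) + b*(-3*log(3)/2 - 1 + 8*log(2) + 4*I*pi)


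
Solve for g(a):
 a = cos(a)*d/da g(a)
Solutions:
 g(a) = C1 + Integral(a/cos(a), a)


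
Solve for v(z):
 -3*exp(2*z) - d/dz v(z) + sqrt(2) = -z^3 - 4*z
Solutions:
 v(z) = C1 + z^4/4 + 2*z^2 + sqrt(2)*z - 3*exp(2*z)/2
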